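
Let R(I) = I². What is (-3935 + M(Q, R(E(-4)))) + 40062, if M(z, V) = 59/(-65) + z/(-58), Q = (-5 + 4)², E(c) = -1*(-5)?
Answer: 136195303/3770 ≈ 36126.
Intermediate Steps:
E(c) = 5
Q = 1 (Q = (-1)² = 1)
M(z, V) = -59/65 - z/58 (M(z, V) = 59*(-1/65) + z*(-1/58) = -59/65 - z/58)
(-3935 + M(Q, R(E(-4)))) + 40062 = (-3935 + (-59/65 - 1/58*1)) + 40062 = (-3935 + (-59/65 - 1/58)) + 40062 = (-3935 - 3487/3770) + 40062 = -14838437/3770 + 40062 = 136195303/3770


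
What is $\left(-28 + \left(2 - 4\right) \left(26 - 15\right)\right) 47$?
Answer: $-2350$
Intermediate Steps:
$\left(-28 + \left(2 - 4\right) \left(26 - 15\right)\right) 47 = \left(-28 + \left(2 - 4\right) 11\right) 47 = \left(-28 - 22\right) 47 = \left(-50\right) 47 = -2350$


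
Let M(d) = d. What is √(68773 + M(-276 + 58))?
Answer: √68555 ≈ 261.83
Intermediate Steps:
√(68773 + M(-276 + 58)) = √(68773 + (-276 + 58)) = √(68773 - 218) = √68555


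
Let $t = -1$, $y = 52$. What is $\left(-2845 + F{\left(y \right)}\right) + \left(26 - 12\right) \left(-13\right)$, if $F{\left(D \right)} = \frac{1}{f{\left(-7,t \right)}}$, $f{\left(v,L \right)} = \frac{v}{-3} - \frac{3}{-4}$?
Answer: $- \frac{111987}{37} \approx -3026.7$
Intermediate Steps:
$f{\left(v,L \right)} = \frac{3}{4} - \frac{v}{3}$ ($f{\left(v,L \right)} = v \left(- \frac{1}{3}\right) - - \frac{3}{4} = - \frac{v}{3} + \frac{3}{4} = \frac{3}{4} - \frac{v}{3}$)
$F{\left(D \right)} = \frac{12}{37}$ ($F{\left(D \right)} = \frac{1}{\frac{3}{4} - - \frac{7}{3}} = \frac{1}{\frac{3}{4} + \frac{7}{3}} = \frac{1}{\frac{37}{12}} = \frac{12}{37}$)
$\left(-2845 + F{\left(y \right)}\right) + \left(26 - 12\right) \left(-13\right) = \left(-2845 + \frac{12}{37}\right) + \left(26 - 12\right) \left(-13\right) = - \frac{105253}{37} + 14 \left(-13\right) = - \frac{105253}{37} - 182 = - \frac{111987}{37}$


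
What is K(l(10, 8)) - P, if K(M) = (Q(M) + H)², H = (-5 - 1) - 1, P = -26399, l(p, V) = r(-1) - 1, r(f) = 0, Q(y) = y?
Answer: 26463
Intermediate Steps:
l(p, V) = -1 (l(p, V) = 0 - 1 = -1)
H = -7 (H = -6 - 1 = -7)
K(M) = (-7 + M)² (K(M) = (M - 7)² = (-7 + M)²)
K(l(10, 8)) - P = (-7 - 1)² - 1*(-26399) = (-8)² + 26399 = 64 + 26399 = 26463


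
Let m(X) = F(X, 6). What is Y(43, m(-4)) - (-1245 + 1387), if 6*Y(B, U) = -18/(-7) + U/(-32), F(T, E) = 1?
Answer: -190279/1344 ≈ -141.58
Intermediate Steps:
m(X) = 1
Y(B, U) = 3/7 - U/192 (Y(B, U) = (-18/(-7) + U/(-32))/6 = (-18*(-⅐) + U*(-1/32))/6 = (18/7 - U/32)/6 = 3/7 - U/192)
Y(43, m(-4)) - (-1245 + 1387) = (3/7 - 1/192*1) - (-1245 + 1387) = (3/7 - 1/192) - 1*142 = 569/1344 - 142 = -190279/1344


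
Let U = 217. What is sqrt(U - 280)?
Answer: 3*I*sqrt(7) ≈ 7.9373*I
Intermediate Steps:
sqrt(U - 280) = sqrt(217 - 280) = sqrt(-63) = 3*I*sqrt(7)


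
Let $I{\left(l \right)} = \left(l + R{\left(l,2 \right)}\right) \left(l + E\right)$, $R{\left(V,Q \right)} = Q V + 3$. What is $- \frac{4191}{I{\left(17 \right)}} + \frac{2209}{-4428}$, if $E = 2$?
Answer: $- \frac{385633}{84132} \approx -4.5837$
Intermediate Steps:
$R{\left(V,Q \right)} = 3 + Q V$
$I{\left(l \right)} = \left(2 + l\right) \left(3 + 3 l\right)$ ($I{\left(l \right)} = \left(l + \left(3 + 2 l\right)\right) \left(l + 2\right) = \left(3 + 3 l\right) \left(2 + l\right) = \left(2 + l\right) \left(3 + 3 l\right)$)
$- \frac{4191}{I{\left(17 \right)}} + \frac{2209}{-4428} = - \frac{4191}{6 + 3 \cdot 17^{2} + 9 \cdot 17} + \frac{2209}{-4428} = - \frac{4191}{6 + 3 \cdot 289 + 153} + 2209 \left(- \frac{1}{4428}\right) = - \frac{4191}{6 + 867 + 153} - \frac{2209}{4428} = - \frac{4191}{1026} - \frac{2209}{4428} = \left(-4191\right) \frac{1}{1026} - \frac{2209}{4428} = - \frac{1397}{342} - \frac{2209}{4428} = - \frac{385633}{84132}$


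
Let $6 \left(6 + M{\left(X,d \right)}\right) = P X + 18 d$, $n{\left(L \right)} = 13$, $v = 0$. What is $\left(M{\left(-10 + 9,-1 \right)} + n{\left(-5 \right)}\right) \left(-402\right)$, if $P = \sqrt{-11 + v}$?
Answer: $-1608 + 67 i \sqrt{11} \approx -1608.0 + 222.21 i$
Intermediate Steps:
$P = i \sqrt{11}$ ($P = \sqrt{-11 + 0} = \sqrt{-11} = i \sqrt{11} \approx 3.3166 i$)
$M{\left(X,d \right)} = -6 + 3 d + \frac{i X \sqrt{11}}{6}$ ($M{\left(X,d \right)} = -6 + \frac{i \sqrt{11} X + 18 d}{6} = -6 + \frac{i X \sqrt{11} + 18 d}{6} = -6 + \frac{18 d + i X \sqrt{11}}{6} = -6 + \left(3 d + \frac{i X \sqrt{11}}{6}\right) = -6 + 3 d + \frac{i X \sqrt{11}}{6}$)
$\left(M{\left(-10 + 9,-1 \right)} + n{\left(-5 \right)}\right) \left(-402\right) = \left(\left(-6 + 3 \left(-1\right) + \frac{i \left(-10 + 9\right) \sqrt{11}}{6}\right) + 13\right) \left(-402\right) = \left(\left(-6 - 3 + \frac{1}{6} i \left(-1\right) \sqrt{11}\right) + 13\right) \left(-402\right) = \left(\left(-6 - 3 - \frac{i \sqrt{11}}{6}\right) + 13\right) \left(-402\right) = \left(\left(-9 - \frac{i \sqrt{11}}{6}\right) + 13\right) \left(-402\right) = \left(4 - \frac{i \sqrt{11}}{6}\right) \left(-402\right) = -1608 + 67 i \sqrt{11}$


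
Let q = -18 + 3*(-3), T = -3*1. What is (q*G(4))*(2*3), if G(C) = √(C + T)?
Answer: -162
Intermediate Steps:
T = -3
q = -27 (q = -18 - 9 = -27)
G(C) = √(-3 + C) (G(C) = √(C - 3) = √(-3 + C))
(q*G(4))*(2*3) = (-27*√(-3 + 4))*(2*3) = -27*√1*6 = -27*1*6 = -27*6 = -162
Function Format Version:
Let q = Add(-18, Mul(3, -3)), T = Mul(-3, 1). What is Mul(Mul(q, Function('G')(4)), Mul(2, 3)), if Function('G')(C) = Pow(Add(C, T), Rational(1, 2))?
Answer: -162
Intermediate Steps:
T = -3
q = -27 (q = Add(-18, -9) = -27)
Function('G')(C) = Pow(Add(-3, C), Rational(1, 2)) (Function('G')(C) = Pow(Add(C, -3), Rational(1, 2)) = Pow(Add(-3, C), Rational(1, 2)))
Mul(Mul(q, Function('G')(4)), Mul(2, 3)) = Mul(Mul(-27, Pow(Add(-3, 4), Rational(1, 2))), Mul(2, 3)) = Mul(Mul(-27, Pow(1, Rational(1, 2))), 6) = Mul(Mul(-27, 1), 6) = Mul(-27, 6) = -162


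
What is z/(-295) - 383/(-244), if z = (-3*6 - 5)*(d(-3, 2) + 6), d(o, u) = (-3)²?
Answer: 39433/14396 ≈ 2.7392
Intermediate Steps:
d(o, u) = 9
z = -345 (z = (-3*6 - 5)*(9 + 6) = (-18 - 5)*15 = -23*15 = -345)
z/(-295) - 383/(-244) = -345/(-295) - 383/(-244) = -345*(-1/295) - 383*(-1/244) = 69/59 + 383/244 = 39433/14396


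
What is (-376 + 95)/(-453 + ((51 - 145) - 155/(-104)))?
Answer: 29224/56733 ≈ 0.51511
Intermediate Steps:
(-376 + 95)/(-453 + ((51 - 145) - 155/(-104))) = -281/(-453 + (-94 - 155*(-1/104))) = -281/(-453 + (-94 + 155/104)) = -281/(-453 - 9621/104) = -281/(-56733/104) = -281*(-104/56733) = 29224/56733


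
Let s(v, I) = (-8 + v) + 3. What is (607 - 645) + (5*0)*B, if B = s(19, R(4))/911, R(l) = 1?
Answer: -38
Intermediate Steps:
s(v, I) = -5 + v
B = 14/911 (B = (-5 + 19)/911 = 14*(1/911) = 14/911 ≈ 0.015368)
(607 - 645) + (5*0)*B = (607 - 645) + (5*0)*(14/911) = -38 + 0*(14/911) = -38 + 0 = -38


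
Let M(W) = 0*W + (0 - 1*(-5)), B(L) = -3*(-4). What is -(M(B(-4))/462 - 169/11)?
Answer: 7093/462 ≈ 15.353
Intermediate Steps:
B(L) = 12
M(W) = 5 (M(W) = 0 + (0 + 5) = 0 + 5 = 5)
-(M(B(-4))/462 - 169/11) = -(5/462 - 169/11) = -1*(-7093/462) = 7093/462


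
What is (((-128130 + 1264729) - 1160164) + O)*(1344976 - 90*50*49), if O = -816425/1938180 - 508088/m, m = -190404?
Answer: -947472677957358863/35759421 ≈ -2.6496e+10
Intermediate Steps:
O = 321440083/143037684 (O = -816425/1938180 - 508088/(-190404) = -816425*1/1938180 - 508088*(-1/190404) = -163285/387636 + 2954/1107 = 321440083/143037684 ≈ 2.2472)
(((-128130 + 1264729) - 1160164) + O)*(1344976 - 90*50*49) = (((-128130 + 1264729) - 1160164) + 321440083/143037684)*(1344976 - 90*50*49) = ((1136599 - 1160164) + 321440083/143037684)*(1344976 - 4500*49) = (-23565 + 321440083/143037684)*(1344976 - 220500) = -3370361583377/143037684*1124476 = -947472677957358863/35759421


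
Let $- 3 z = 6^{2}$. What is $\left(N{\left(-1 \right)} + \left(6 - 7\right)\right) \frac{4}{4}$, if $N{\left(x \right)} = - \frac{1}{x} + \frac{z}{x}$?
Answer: $12$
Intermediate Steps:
$z = -12$ ($z = - \frac{6^{2}}{3} = \left(- \frac{1}{3}\right) 36 = -12$)
$N{\left(x \right)} = - \frac{13}{x}$ ($N{\left(x \right)} = - \frac{1}{x} - \frac{12}{x} = - \frac{13}{x}$)
$\left(N{\left(-1 \right)} + \left(6 - 7\right)\right) \frac{4}{4} = \left(- \frac{13}{-1} + \left(6 - 7\right)\right) \frac{4}{4} = \left(\left(-13\right) \left(-1\right) + \left(6 - 7\right)\right) 4 \cdot \frac{1}{4} = \left(13 - 1\right) 1 = 12 \cdot 1 = 12$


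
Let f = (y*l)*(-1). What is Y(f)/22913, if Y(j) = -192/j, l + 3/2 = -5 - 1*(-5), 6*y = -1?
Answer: 768/22913 ≈ 0.033518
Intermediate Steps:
y = -1/6 (y = (1/6)*(-1) = -1/6 ≈ -0.16667)
l = -3/2 (l = -3/2 + (-5 - 1*(-5)) = -3/2 + (-5 + 5) = -3/2 + 0 = -3/2 ≈ -1.5000)
f = -1/4 (f = -1/6*(-3/2)*(-1) = (1/4)*(-1) = -1/4 ≈ -0.25000)
Y(f)/22913 = -192/(-1/4)/22913 = -192*(-4)*(1/22913) = 768*(1/22913) = 768/22913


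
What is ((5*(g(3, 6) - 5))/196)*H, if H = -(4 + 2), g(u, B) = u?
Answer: 15/49 ≈ 0.30612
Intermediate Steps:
H = -6 (H = -1*6 = -6)
((5*(g(3, 6) - 5))/196)*H = ((5*(3 - 5))/196)*(-6) = ((5*(-2))*(1/196))*(-6) = -10*1/196*(-6) = -5/98*(-6) = 15/49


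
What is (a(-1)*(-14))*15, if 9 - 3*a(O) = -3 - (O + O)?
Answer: -700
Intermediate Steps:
a(O) = 4 + 2*O/3 (a(O) = 3 - (-3 - (O + O))/3 = 3 - (-3 - 2*O)/3 = 3 + (1 + 2*O/3) = 4 + 2*O/3)
(a(-1)*(-14))*15 = ((4 + (2/3)*(-1))*(-14))*15 = ((4 - 2/3)*(-14))*15 = ((10/3)*(-14))*15 = -140/3*15 = -700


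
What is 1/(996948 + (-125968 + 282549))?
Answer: 1/1153529 ≈ 8.6690e-7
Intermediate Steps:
1/(996948 + (-125968 + 282549)) = 1/(996948 + 156581) = 1/1153529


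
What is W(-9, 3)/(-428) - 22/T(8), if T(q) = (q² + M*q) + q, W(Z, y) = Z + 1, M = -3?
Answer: -1129/2568 ≈ -0.43964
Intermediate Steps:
W(Z, y) = 1 + Z
T(q) = q² - 2*q (T(q) = (q² - 3*q) + q = q² - 2*q)
W(-9, 3)/(-428) - 22/T(8) = (1 - 9)/(-428) - 22*1/(8*(-2 + 8)) = -8*(-1/428) - 22/(8*6) = 2/107 - 22/48 = 2/107 - 22*1/48 = 2/107 - 11/24 = -1129/2568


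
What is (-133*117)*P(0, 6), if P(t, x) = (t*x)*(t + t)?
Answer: 0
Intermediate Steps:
P(t, x) = 2*x*t**2 (P(t, x) = (t*x)*(2*t) = 2*x*t**2)
(-133*117)*P(0, 6) = (-133*117)*(2*6*0**2) = -31122*6*0 = -15561*0 = 0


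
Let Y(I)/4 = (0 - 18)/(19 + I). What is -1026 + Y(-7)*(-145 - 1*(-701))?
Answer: -4362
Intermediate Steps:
Y(I) = -72/(19 + I) (Y(I) = 4*((0 - 18)/(19 + I)) = 4*(-18/(19 + I)) = -72/(19 + I))
-1026 + Y(-7)*(-145 - 1*(-701)) = -1026 + (-72/(19 - 7))*(-145 - 1*(-701)) = -1026 + (-72/12)*(-145 + 701) = -1026 - 72*1/12*556 = -1026 - 6*556 = -1026 - 3336 = -4362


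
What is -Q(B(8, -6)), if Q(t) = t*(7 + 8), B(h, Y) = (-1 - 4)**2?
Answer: -375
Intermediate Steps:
B(h, Y) = 25 (B(h, Y) = (-5)**2 = 25)
Q(t) = 15*t (Q(t) = t*15 = 15*t)
-Q(B(8, -6)) = -15*25 = -1*375 = -375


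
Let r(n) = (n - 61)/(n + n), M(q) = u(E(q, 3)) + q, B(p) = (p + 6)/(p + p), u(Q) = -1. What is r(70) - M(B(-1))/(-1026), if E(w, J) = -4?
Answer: 1093/17955 ≈ 0.060874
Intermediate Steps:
B(p) = (6 + p)/(2*p) (B(p) = (6 + p)/((2*p)) = (6 + p)*(1/(2*p)) = (6 + p)/(2*p))
M(q) = -1 + q
r(n) = (-61 + n)/(2*n) (r(n) = (-61 + n)/((2*n)) = (-61 + n)*(1/(2*n)) = (-61 + n)/(2*n))
r(70) - M(B(-1))/(-1026) = (½)*(-61 + 70)/70 - (-1 + (½)*(6 - 1)/(-1))/(-1026) = (½)*(1/70)*9 - (-1 + (½)*(-1)*5)*(-1)/1026 = 9/140 - (-1 - 5/2)*(-1)/1026 = 9/140 - (-7)*(-1)/(2*1026) = 9/140 - 1*7/2052 = 9/140 - 7/2052 = 1093/17955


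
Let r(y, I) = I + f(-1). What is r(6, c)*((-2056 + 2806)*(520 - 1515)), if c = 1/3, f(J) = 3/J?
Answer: 1990000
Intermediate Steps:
c = 1/3 ≈ 0.33333
r(y, I) = -3 + I (r(y, I) = I + 3/(-1) = I + 3*(-1) = I - 3 = -3 + I)
r(6, c)*((-2056 + 2806)*(520 - 1515)) = (-3 + 1/3)*((-2056 + 2806)*(520 - 1515)) = -2000*(-995) = -8/3*(-746250) = 1990000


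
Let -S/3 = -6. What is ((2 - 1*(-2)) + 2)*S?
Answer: 108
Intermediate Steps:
S = 18 (S = -3*(-6) = 18)
((2 - 1*(-2)) + 2)*S = ((2 - 1*(-2)) + 2)*18 = ((2 + 2) + 2)*18 = (4 + 2)*18 = 6*18 = 108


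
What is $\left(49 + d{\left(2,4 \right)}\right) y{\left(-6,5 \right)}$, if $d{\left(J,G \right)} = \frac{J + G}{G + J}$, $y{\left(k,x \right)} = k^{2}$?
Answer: $1800$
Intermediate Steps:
$d{\left(J,G \right)} = 1$ ($d{\left(J,G \right)} = \frac{G + J}{G + J} = 1$)
$\left(49 + d{\left(2,4 \right)}\right) y{\left(-6,5 \right)} = \left(49 + 1\right) \left(-6\right)^{2} = 50 \cdot 36 = 1800$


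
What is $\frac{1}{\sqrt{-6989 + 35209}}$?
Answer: $\frac{\sqrt{7055}}{14110} \approx 0.0059528$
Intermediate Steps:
$\frac{1}{\sqrt{-6989 + 35209}} = \frac{1}{\sqrt{28220}} = \frac{1}{2 \sqrt{7055}} = \frac{\sqrt{7055}}{14110}$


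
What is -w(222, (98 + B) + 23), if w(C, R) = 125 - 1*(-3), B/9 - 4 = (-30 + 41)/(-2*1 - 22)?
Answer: -128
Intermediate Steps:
B = 255/8 (B = 36 + 9*((-30 + 41)/(-2*1 - 22)) = 36 + 9*(11/(-2 - 22)) = 36 + 9*(11/(-24)) = 36 + 9*(11*(-1/24)) = 36 + 9*(-11/24) = 36 - 33/8 = 255/8 ≈ 31.875)
w(C, R) = 128 (w(C, R) = 125 + 3 = 128)
-w(222, (98 + B) + 23) = -1*128 = -128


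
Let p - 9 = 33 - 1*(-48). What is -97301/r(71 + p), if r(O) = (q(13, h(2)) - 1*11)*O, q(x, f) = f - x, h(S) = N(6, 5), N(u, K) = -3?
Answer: 97301/4347 ≈ 22.383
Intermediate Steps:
p = 90 (p = 9 + (33 - 1*(-48)) = 9 + (33 + 48) = 9 + 81 = 90)
h(S) = -3
r(O) = -27*O (r(O) = ((-3 - 1*13) - 1*11)*O = ((-3 - 13) - 11)*O = (-16 - 11)*O = -27*O)
-97301/r(71 + p) = -97301*(-1/(27*(71 + 90))) = -97301/((-27*161)) = -97301/(-4347) = -97301*(-1/4347) = 97301/4347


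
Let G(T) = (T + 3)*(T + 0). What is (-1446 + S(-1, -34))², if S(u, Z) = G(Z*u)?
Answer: 35344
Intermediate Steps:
G(T) = T*(3 + T) (G(T) = (3 + T)*T = T*(3 + T))
S(u, Z) = Z*u*(3 + Z*u) (S(u, Z) = (Z*u)*(3 + Z*u) = Z*u*(3 + Z*u))
(-1446 + S(-1, -34))² = (-1446 - 34*(-1)*(3 - 34*(-1)))² = (-1446 - 34*(-1)*(3 + 34))² = (-1446 - 34*(-1)*37)² = (-1446 + 1258)² = (-188)² = 35344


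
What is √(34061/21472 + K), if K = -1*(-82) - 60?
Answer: √679649190/5368 ≈ 4.8566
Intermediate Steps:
K = 22 (K = 82 - 60 = 22)
√(34061/21472 + K) = √(34061/21472 + 22) = √(506445/21472) = √679649190/5368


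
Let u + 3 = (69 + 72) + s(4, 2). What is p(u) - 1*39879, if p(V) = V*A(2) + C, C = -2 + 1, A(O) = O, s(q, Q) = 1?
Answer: -39602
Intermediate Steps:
u = 139 (u = -3 + ((69 + 72) + 1) = -3 + (141 + 1) = -3 + 142 = 139)
C = -1
p(V) = -1 + 2*V (p(V) = V*2 - 1 = 2*V - 1 = -1 + 2*V)
p(u) - 1*39879 = (-1 + 2*139) - 1*39879 = (-1 + 278) - 39879 = 277 - 39879 = -39602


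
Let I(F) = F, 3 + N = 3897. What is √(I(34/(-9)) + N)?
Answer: 2*√8753/3 ≈ 62.372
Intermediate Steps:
N = 3894 (N = -3 + 3897 = 3894)
√(I(34/(-9)) + N) = √(34/(-9) + 3894) = √(34*(-⅑) + 3894) = √(-34/9 + 3894) = √(35012/9) = 2*√8753/3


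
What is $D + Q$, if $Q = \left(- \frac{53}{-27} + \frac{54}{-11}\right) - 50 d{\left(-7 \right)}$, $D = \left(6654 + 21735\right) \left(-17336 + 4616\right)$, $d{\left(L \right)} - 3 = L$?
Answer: $- \frac{107249041235}{297} \approx -3.6111 \cdot 10^{8}$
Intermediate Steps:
$d{\left(L \right)} = 3 + L$
$D = -361108080$ ($D = 28389 \left(-12720\right) = -361108080$)
$Q = \frac{58525}{297}$ ($Q = \left(- \frac{53}{-27} + \frac{54}{-11}\right) - 50 \left(3 - 7\right) = \left(\left(-53\right) \left(- \frac{1}{27}\right) + 54 \left(- \frac{1}{11}\right)\right) - -200 = \left(\frac{53}{27} - \frac{54}{11}\right) + 200 = - \frac{875}{297} + 200 = \frac{58525}{297} \approx 197.05$)
$D + Q = -361108080 + \frac{58525}{297} = - \frac{107249041235}{297}$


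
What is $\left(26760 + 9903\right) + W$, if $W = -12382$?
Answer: $24281$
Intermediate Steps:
$\left(26760 + 9903\right) + W = \left(26760 + 9903\right) - 12382 = 36663 - 12382 = 24281$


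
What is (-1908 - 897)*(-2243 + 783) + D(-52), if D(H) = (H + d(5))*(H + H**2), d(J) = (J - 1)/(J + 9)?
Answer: 27707076/7 ≈ 3.9582e+6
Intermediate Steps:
d(J) = (-1 + J)/(9 + J)
D(H) = (2/7 + H)*(H + H**2) (D(H) = (H + (-1 + 5)/(9 + 5))*(H + H**2) = (H + 4/14)*(H + H**2) = (H + (1/14)*4)*(H + H**2) = (H + 2/7)*(H + H**2) = (2/7 + H)*(H + H**2))
(-1908 - 897)*(-2243 + 783) + D(-52) = (-1908 - 897)*(-2243 + 783) + (1/7)*(-52)*(2 + 7*(-52)**2 + 9*(-52)) = -2805*(-1460) + (1/7)*(-52)*(2 + 7*2704 - 468) = 4095300 + (1/7)*(-52)*(2 + 18928 - 468) = 4095300 + (1/7)*(-52)*18462 = 4095300 - 960024/7 = 27707076/7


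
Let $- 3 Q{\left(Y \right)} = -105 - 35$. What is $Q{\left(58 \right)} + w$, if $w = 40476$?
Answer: $\frac{121568}{3} \approx 40523.0$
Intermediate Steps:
$Q{\left(Y \right)} = \frac{140}{3}$ ($Q{\left(Y \right)} = - \frac{-105 - 35}{3} = \left(- \frac{1}{3}\right) \left(-140\right) = \frac{140}{3}$)
$Q{\left(58 \right)} + w = \frac{140}{3} + 40476 = \frac{121568}{3}$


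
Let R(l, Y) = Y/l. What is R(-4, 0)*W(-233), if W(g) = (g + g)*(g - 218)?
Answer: 0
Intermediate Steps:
W(g) = 2*g*(-218 + g) (W(g) = (2*g)*(-218 + g) = 2*g*(-218 + g))
R(-4, 0)*W(-233) = (0/(-4))*(2*(-233)*(-218 - 233)) = (0*(-¼))*(2*(-233)*(-451)) = 0*210166 = 0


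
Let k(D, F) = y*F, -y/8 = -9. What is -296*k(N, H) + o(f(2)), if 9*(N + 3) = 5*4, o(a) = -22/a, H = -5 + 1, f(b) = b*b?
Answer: 170485/2 ≈ 85243.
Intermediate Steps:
f(b) = b²
y = 72 (y = -8*(-9) = 72)
H = -4
N = -7/9 (N = -3 + (5*4)/9 = -3 + (⅑)*20 = -3 + 20/9 = -7/9 ≈ -0.77778)
k(D, F) = 72*F
-296*k(N, H) + o(f(2)) = -21312*(-4) - 22/(2²) = -296*(-288) - 22/4 = 85248 - 22*¼ = 85248 - 11/2 = 170485/2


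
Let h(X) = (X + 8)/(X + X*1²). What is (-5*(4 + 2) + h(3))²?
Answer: 28561/36 ≈ 793.36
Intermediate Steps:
h(X) = (8 + X)/(2*X) (h(X) = (8 + X)/(X + X*1) = (8 + X)/(X + X) = (8 + X)/((2*X)) = (8 + X)*(1/(2*X)) = (8 + X)/(2*X))
(-5*(4 + 2) + h(3))² = (-5*(4 + 2) + (½)*(8 + 3)/3)² = (-5*6 + (½)*(⅓)*11)² = (-30 + 11/6)² = (-169/6)² = 28561/36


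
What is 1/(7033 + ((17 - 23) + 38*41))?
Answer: 1/8585 ≈ 0.00011648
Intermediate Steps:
1/(7033 + ((17 - 23) + 38*41)) = 1/(7033 + (-6 + 1558)) = 1/(7033 + 1552) = 1/8585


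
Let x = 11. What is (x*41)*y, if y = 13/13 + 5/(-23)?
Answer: 8118/23 ≈ 352.96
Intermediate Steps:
y = 18/23 (y = 13*(1/13) + 5*(-1/23) = 1 - 5/23 = 18/23 ≈ 0.78261)
(x*41)*y = (11*41)*(18/23) = 451*(18/23) = 8118/23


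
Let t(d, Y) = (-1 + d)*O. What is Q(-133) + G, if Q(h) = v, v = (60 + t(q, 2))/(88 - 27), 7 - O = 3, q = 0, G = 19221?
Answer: 1172537/61 ≈ 19222.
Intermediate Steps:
O = 4 (O = 7 - 1*3 = 7 - 3 = 4)
t(d, Y) = -4 + 4*d (t(d, Y) = (-1 + d)*4 = -4 + 4*d)
v = 56/61 (v = (60 + (-4 + 4*0))/(88 - 27) = (60 + (-4 + 0))/61 = (60 - 4)*(1/61) = 56*(1/61) = 56/61 ≈ 0.91803)
Q(h) = 56/61
Q(-133) + G = 56/61 + 19221 = 1172537/61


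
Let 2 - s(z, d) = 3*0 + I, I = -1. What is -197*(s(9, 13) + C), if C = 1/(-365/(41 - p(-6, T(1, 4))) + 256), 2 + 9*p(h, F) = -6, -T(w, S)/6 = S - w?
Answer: -55171426/93227 ≈ -591.80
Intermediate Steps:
T(w, S) = -6*S + 6*w (T(w, S) = -6*(S - w) = -6*S + 6*w)
p(h, F) = -8/9 (p(h, F) = -2/9 + (⅑)*(-6) = -2/9 - ⅔ = -8/9)
s(z, d) = 3 (s(z, d) = 2 - (3*0 - 1) = 2 - (0 - 1) = 2 - 1*(-1) = 2 + 1 = 3)
C = 377/93227 (C = 1/(-365/(41 - 1*(-8/9)) + 256) = 1/(-365/(41 + 8/9) + 256) = 1/(-365/377/9 + 256) = 1/(-365*9/377 + 256) = 1/(-3285/377 + 256) = 1/(93227/377) = 377/93227 ≈ 0.0040439)
-197*(s(9, 13) + C) = -197*(3 + 377/93227) = -197*280058/93227 = -55171426/93227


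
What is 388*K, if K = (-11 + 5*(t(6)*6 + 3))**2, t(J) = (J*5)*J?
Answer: 11330847808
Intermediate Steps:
t(J) = 5*J**2 (t(J) = (5*J)*J = 5*J**2)
K = 29203216 (K = (-11 + 5*((5*6**2)*6 + 3))**2 = (-11 + 5*((5*36)*6 + 3))**2 = (-11 + 5*(180*6 + 3))**2 = (-11 + 5*(1080 + 3))**2 = (-11 + 5*1083)**2 = (-11 + 5415)**2 = 5404**2 = 29203216)
388*K = 388*29203216 = 11330847808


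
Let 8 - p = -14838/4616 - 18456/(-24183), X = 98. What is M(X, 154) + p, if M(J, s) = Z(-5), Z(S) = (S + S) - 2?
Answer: -28813409/18604788 ≈ -1.5487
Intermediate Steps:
Z(S) = -2 + 2*S (Z(S) = 2*S - 2 = -2 + 2*S)
M(J, s) = -12 (M(J, s) = -2 + 2*(-5) = -2 - 10 = -12)
p = 194444047/18604788 (p = 8 - (-14838/4616 - 18456/(-24183)) = 8 - (-14838*1/4616 - 18456*(-1/24183)) = 8 - (-7419/2308 + 6152/8061) = 8 - 1*(-45605743/18604788) = 8 + 45605743/18604788 = 194444047/18604788 ≈ 10.451)
M(X, 154) + p = -12 + 194444047/18604788 = -28813409/18604788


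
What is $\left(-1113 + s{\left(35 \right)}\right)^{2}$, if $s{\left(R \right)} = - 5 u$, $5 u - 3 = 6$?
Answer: $1258884$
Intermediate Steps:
$u = \frac{9}{5}$ ($u = \frac{3}{5} + \frac{1}{5} \cdot 6 = \frac{3}{5} + \frac{6}{5} = \frac{9}{5} \approx 1.8$)
$s{\left(R \right)} = -9$ ($s{\left(R \right)} = \left(-5\right) \frac{9}{5} = -9$)
$\left(-1113 + s{\left(35 \right)}\right)^{2} = \left(-1113 - 9\right)^{2} = \left(-1122\right)^{2} = 1258884$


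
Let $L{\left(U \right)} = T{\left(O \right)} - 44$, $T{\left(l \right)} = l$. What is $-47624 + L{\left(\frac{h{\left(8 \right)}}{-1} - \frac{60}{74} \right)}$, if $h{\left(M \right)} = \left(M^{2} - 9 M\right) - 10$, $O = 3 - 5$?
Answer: $-47670$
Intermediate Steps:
$O = -2$ ($O = 3 - 5 = -2$)
$h{\left(M \right)} = -10 + M^{2} - 9 M$
$L{\left(U \right)} = -46$ ($L{\left(U \right)} = -2 - 44 = -46$)
$-47624 + L{\left(\frac{h{\left(8 \right)}}{-1} - \frac{60}{74} \right)} = -47624 - 46 = -47670$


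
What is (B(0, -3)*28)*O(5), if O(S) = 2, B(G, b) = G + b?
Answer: -168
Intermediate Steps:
(B(0, -3)*28)*O(5) = ((0 - 3)*28)*2 = -3*28*2 = -84*2 = -168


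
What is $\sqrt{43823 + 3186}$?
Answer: $\sqrt{47009} \approx 216.82$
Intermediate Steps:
$\sqrt{43823 + 3186} = \sqrt{47009}$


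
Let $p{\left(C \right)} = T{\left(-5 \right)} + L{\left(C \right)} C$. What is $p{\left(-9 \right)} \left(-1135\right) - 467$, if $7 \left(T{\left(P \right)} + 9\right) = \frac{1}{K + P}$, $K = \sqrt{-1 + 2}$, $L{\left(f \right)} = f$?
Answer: $- \frac{2300101}{28} \approx -82147.0$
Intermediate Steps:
$K = 1$ ($K = \sqrt{1} = 1$)
$T{\left(P \right)} = -9 + \frac{1}{7 \left(1 + P\right)}$
$p{\left(C \right)} = - \frac{253}{28} + C^{2}$ ($p{\left(C \right)} = \frac{-62 - -315}{7 \left(1 - 5\right)} + C C = \frac{-62 + 315}{7 \left(-4\right)} + C^{2} = \frac{1}{7} \left(- \frac{1}{4}\right) 253 + C^{2} = - \frac{253}{28} + C^{2}$)
$p{\left(-9 \right)} \left(-1135\right) - 467 = \left(- \frac{253}{28} + \left(-9\right)^{2}\right) \left(-1135\right) - 467 = \left(- \frac{253}{28} + 81\right) \left(-1135\right) - 467 = \frac{2015}{28} \left(-1135\right) - 467 = - \frac{2287025}{28} - 467 = - \frac{2300101}{28}$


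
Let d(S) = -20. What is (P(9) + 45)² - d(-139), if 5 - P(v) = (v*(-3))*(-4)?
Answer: 3384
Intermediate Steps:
P(v) = 5 - 12*v (P(v) = 5 - v*(-3)*(-4) = 5 - (-3*v)*(-4) = 5 - 12*v)
(P(9) + 45)² - d(-139) = ((5 - 12*9) + 45)² - 1*(-20) = ((5 - 108) + 45)² + 20 = (-103 + 45)² + 20 = (-58)² + 20 = 3364 + 20 = 3384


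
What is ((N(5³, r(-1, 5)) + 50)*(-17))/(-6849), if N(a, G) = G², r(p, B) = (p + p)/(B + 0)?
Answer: 7106/57075 ≈ 0.12450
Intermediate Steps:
r(p, B) = 2*p/B (r(p, B) = (2*p)/B = 2*p/B)
((N(5³, r(-1, 5)) + 50)*(-17))/(-6849) = (((2*(-1)/5)² + 50)*(-17))/(-6849) = (((2*(-1)*(⅕))² + 50)*(-17))*(-1/6849) = (((-⅖)² + 50)*(-17))*(-1/6849) = ((4/25 + 50)*(-17))*(-1/6849) = ((1254/25)*(-17))*(-1/6849) = -21318/25*(-1/6849) = 7106/57075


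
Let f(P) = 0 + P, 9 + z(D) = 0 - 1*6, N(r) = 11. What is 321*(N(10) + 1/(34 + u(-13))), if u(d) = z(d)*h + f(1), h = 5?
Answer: 140919/40 ≈ 3523.0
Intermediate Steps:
z(D) = -15 (z(D) = -9 + (0 - 1*6) = -9 + (0 - 6) = -9 - 6 = -15)
f(P) = P
u(d) = -74 (u(d) = -15*5 + 1 = -75 + 1 = -74)
321*(N(10) + 1/(34 + u(-13))) = 321*(11 + 1/(34 - 74)) = 321*(11 + 1/(-40)) = 321*(11 - 1/40) = 321*(439/40) = 140919/40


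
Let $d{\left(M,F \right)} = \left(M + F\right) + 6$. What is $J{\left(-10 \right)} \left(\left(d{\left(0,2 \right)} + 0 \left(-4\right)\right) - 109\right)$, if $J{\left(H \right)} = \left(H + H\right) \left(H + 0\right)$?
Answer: $-20200$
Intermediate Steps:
$d{\left(M,F \right)} = 6 + F + M$ ($d{\left(M,F \right)} = \left(F + M\right) + 6 = 6 + F + M$)
$J{\left(H \right)} = 2 H^{2}$ ($J{\left(H \right)} = 2 H H = 2 H^{2}$)
$J{\left(-10 \right)} \left(\left(d{\left(0,2 \right)} + 0 \left(-4\right)\right) - 109\right) = 2 \left(-10\right)^{2} \left(\left(\left(6 + 2 + 0\right) + 0 \left(-4\right)\right) - 109\right) = 2 \cdot 100 \left(\left(8 + 0\right) - 109\right) = 200 \left(8 - 109\right) = 200 \left(-101\right) = -20200$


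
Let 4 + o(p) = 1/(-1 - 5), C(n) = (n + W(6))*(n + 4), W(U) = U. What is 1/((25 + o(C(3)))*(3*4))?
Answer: 1/250 ≈ 0.0040000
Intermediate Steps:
C(n) = (4 + n)*(6 + n) (C(n) = (n + 6)*(n + 4) = (6 + n)*(4 + n) = (4 + n)*(6 + n))
o(p) = -25/6 (o(p) = -4 + 1/(-1 - 5) = -4 + 1/(-6) = -4 - ⅙ = -25/6)
1/((25 + o(C(3)))*(3*4)) = 1/((25 - 25/6)*(3*4)) = 1/((125/6)*12) = 1/250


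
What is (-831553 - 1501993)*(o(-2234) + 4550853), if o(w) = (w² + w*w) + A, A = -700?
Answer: -33910308734090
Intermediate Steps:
o(w) = -700 + 2*w² (o(w) = (w² + w*w) - 700 = (w² + w²) - 700 = 2*w² - 700 = -700 + 2*w²)
(-831553 - 1501993)*(o(-2234) + 4550853) = (-831553 - 1501993)*((-700 + 2*(-2234)²) + 4550853) = -2333546*((-700 + 2*4990756) + 4550853) = -2333546*((-700 + 9981512) + 4550853) = -2333546*(9980812 + 4550853) = -2333546*14531665 = -33910308734090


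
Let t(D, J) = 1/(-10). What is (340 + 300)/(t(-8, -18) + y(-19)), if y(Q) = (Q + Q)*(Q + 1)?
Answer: 6400/6839 ≈ 0.93581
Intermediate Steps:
t(D, J) = -1/10
y(Q) = 2*Q*(1 + Q) (y(Q) = (2*Q)*(1 + Q) = 2*Q*(1 + Q))
(340 + 300)/(t(-8, -18) + y(-19)) = (340 + 300)/(-1/10 + 2*(-19)*(1 - 19)) = 640/(-1/10 + 2*(-19)*(-18)) = 640/(-1/10 + 684) = 640/(6839/10) = 640*(10/6839) = 6400/6839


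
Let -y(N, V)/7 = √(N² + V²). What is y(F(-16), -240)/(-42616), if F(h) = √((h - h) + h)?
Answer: √3599/1522 ≈ 0.039416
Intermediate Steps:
F(h) = √h (F(h) = √(0 + h) = √h)
y(N, V) = -7*√(N² + V²)
y(F(-16), -240)/(-42616) = -7*√((√(-16))² + (-240)²)/(-42616) = -7*√((4*I)² + 57600)*(-1/42616) = -7*√(-16 + 57600)*(-1/42616) = -28*√3599*(-1/42616) = √3599/1522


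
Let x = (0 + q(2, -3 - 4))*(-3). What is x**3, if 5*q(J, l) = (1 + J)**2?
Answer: -19683/125 ≈ -157.46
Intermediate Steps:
q(J, l) = (1 + J)**2/5
x = -27/5 (x = (0 + (1 + 2)**2/5)*(-3) = (0 + (1/5)*3**2)*(-3) = (0 + (1/5)*9)*(-3) = (0 + 9/5)*(-3) = (9/5)*(-3) = -27/5 ≈ -5.4000)
x**3 = (-27/5)**3 = -19683/125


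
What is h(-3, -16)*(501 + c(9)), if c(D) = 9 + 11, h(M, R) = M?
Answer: -1563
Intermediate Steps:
c(D) = 20
h(-3, -16)*(501 + c(9)) = -3*(501 + 20) = -3*521 = -1563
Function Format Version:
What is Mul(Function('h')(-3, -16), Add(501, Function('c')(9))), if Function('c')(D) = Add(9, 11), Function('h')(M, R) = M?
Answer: -1563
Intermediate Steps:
Function('c')(D) = 20
Mul(Function('h')(-3, -16), Add(501, Function('c')(9))) = Mul(-3, Add(501, 20)) = Mul(-3, 521) = -1563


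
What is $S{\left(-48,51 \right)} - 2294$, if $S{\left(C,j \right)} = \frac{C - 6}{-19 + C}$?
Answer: $- \frac{153644}{67} \approx -2293.2$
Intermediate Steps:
$S{\left(C,j \right)} = \frac{-6 + C}{-19 + C}$
$S{\left(-48,51 \right)} - 2294 = \frac{-6 - 48}{-19 - 48} - 2294 = \frac{1}{-67} \left(-54\right) - 2294 = \left(- \frac{1}{67}\right) \left(-54\right) - 2294 = \frac{54}{67} - 2294 = - \frac{153644}{67}$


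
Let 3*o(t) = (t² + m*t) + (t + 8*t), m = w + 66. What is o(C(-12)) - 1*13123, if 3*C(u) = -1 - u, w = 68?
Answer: -349481/27 ≈ -12944.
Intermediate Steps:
C(u) = -⅓ - u/3 (C(u) = (-1 - u)/3 = -⅓ - u/3)
m = 134 (m = 68 + 66 = 134)
o(t) = t²/3 + 143*t/3 (o(t) = ((t² + 134*t) + (t + 8*t))/3 = ((t² + 134*t) + 9*t)/3 = (t² + 143*t)/3 = t²/3 + 143*t/3)
o(C(-12)) - 1*13123 = (-⅓ - ⅓*(-12))*(143 + (-⅓ - ⅓*(-12)))/3 - 1*13123 = (-⅓ + 4)*(143 + (-⅓ + 4))/3 - 13123 = (⅓)*(11/3)*(143 + 11/3) - 13123 = (⅓)*(11/3)*(440/3) - 13123 = 4840/27 - 13123 = -349481/27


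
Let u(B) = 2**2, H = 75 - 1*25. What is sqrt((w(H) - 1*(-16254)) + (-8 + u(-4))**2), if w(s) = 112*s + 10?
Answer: 2*sqrt(5470) ≈ 147.92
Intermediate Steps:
H = 50 (H = 75 - 25 = 50)
w(s) = 10 + 112*s
u(B) = 4
sqrt((w(H) - 1*(-16254)) + (-8 + u(-4))**2) = sqrt(((10 + 112*50) - 1*(-16254)) + (-8 + 4)**2) = sqrt(((10 + 5600) + 16254) + (-4)**2) = sqrt((5610 + 16254) + 16) = sqrt(21864 + 16) = sqrt(21880) = 2*sqrt(5470)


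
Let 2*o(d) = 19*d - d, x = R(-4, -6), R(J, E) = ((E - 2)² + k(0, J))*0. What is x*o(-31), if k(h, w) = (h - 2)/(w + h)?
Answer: 0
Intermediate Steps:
k(h, w) = (-2 + h)/(h + w)
R(J, E) = 0 (R(J, E) = ((E - 2)² + (-2 + 0)/(0 + J))*0 = ((-2 + E)² - 2/J)*0 = 0)
x = 0
o(d) = 9*d (o(d) = (19*d - d)/2 = (18*d)/2 = 9*d)
x*o(-31) = 0*(9*(-31)) = 0*(-279) = 0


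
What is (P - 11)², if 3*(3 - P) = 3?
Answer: 81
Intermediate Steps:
P = 2 (P = 3 - ⅓*3 = 3 - 1 = 2)
(P - 11)² = (2 - 11)² = (-9)² = 81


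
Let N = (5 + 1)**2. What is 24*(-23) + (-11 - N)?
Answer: -599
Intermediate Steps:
N = 36 (N = 6**2 = 36)
24*(-23) + (-11 - N) = 24*(-23) + (-11 - 1*36) = -552 + (-11 - 36) = -552 - 47 = -599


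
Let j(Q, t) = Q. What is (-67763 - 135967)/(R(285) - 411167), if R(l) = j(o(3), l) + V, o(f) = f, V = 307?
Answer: 203730/410857 ≈ 0.49587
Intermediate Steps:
R(l) = 310 (R(l) = 3 + 307 = 310)
(-67763 - 135967)/(R(285) - 411167) = (-67763 - 135967)/(310 - 411167) = -203730/(-410857) = -203730*(-1/410857) = 203730/410857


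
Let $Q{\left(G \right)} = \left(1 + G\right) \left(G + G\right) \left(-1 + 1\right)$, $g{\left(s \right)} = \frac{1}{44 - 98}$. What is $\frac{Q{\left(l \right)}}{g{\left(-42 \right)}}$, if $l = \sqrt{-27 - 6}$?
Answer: $0$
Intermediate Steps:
$g{\left(s \right)} = - \frac{1}{54}$ ($g{\left(s \right)} = \frac{1}{-54} = - \frac{1}{54}$)
$l = i \sqrt{33}$ ($l = \sqrt{-33} = i \sqrt{33} \approx 5.7446 i$)
$Q{\left(G \right)} = 0$ ($Q{\left(G \right)} = \left(1 + G\right) 2 G 0 = 2 G \left(1 + G\right) 0 = 0$)
$\frac{Q{\left(l \right)}}{g{\left(-42 \right)}} = \frac{0}{- \frac{1}{54}} = 0 \left(-54\right) = 0$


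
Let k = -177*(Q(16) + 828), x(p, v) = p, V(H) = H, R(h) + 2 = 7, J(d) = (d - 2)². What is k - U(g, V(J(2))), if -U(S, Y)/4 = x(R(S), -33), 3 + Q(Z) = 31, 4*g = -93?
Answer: -151492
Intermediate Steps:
g = -93/4 (g = (¼)*(-93) = -93/4 ≈ -23.250)
Q(Z) = 28 (Q(Z) = -3 + 31 = 28)
J(d) = (-2 + d)²
R(h) = 5 (R(h) = -2 + 7 = 5)
U(S, Y) = -20 (U(S, Y) = -4*5 = -20)
k = -151512 (k = -177*(28 + 828) = -177*856 = -151512)
k - U(g, V(J(2))) = -151512 - 1*(-20) = -151512 + 20 = -151492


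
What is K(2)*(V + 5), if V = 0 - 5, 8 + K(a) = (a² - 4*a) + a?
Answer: 0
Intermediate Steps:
K(a) = -8 + a² - 3*a (K(a) = -8 + ((a² - 4*a) + a) = -8 + (a² - 3*a) = -8 + a² - 3*a)
V = -5
K(2)*(V + 5) = (-8 + 2² - 3*2)*(-5 + 5) = (-8 + 4 - 6)*0 = -10*0 = 0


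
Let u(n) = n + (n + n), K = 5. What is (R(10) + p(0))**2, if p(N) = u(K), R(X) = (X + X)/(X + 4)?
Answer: 13225/49 ≈ 269.90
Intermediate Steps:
R(X) = 2*X/(4 + X) (R(X) = (2*X)/(4 + X) = 2*X/(4 + X))
u(n) = 3*n (u(n) = n + 2*n = 3*n)
p(N) = 15 (p(N) = 3*5 = 15)
(R(10) + p(0))**2 = (2*10/(4 + 10) + 15)**2 = (2*10/14 + 15)**2 = (2*10*(1/14) + 15)**2 = (10/7 + 15)**2 = (115/7)**2 = 13225/49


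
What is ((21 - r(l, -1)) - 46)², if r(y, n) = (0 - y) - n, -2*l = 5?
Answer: 3249/4 ≈ 812.25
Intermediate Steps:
l = -5/2 (l = -½*5 = -5/2 ≈ -2.5000)
r(y, n) = -n - y (r(y, n) = -y - n = -n - y)
((21 - r(l, -1)) - 46)² = ((21 - (-1*(-1) - 1*(-5/2))) - 46)² = ((21 - (1 + 5/2)) - 46)² = ((21 - 1*7/2) - 46)² = ((21 - 7/2) - 46)² = (35/2 - 46)² = (-57/2)² = 3249/4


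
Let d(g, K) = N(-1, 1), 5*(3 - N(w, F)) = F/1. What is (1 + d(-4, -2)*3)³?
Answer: 103823/125 ≈ 830.58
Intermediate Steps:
N(w, F) = 3 - F/5 (N(w, F) = 3 - F/(5*1) = 3 - F/5)
d(g, K) = 14/5 (d(g, K) = 3 - ⅕*1 = 3 - ⅕ = 14/5)
(1 + d(-4, -2)*3)³ = (1 + (14/5)*3)³ = (1 + 42/5)³ = (47/5)³ = 103823/125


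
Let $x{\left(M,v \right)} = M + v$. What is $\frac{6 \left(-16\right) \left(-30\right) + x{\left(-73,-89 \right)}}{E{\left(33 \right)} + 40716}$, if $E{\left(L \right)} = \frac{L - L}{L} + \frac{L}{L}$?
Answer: $\frac{2718}{40717} \approx 0.066753$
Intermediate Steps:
$E{\left(L \right)} = 1$ ($E{\left(L \right)} = \frac{0}{L} + 1 = 0 + 1 = 1$)
$\frac{6 \left(-16\right) \left(-30\right) + x{\left(-73,-89 \right)}}{E{\left(33 \right)} + 40716} = \frac{6 \left(-16\right) \left(-30\right) - 162}{1 + 40716} = \frac{\left(-96\right) \left(-30\right) - 162}{40717} = \left(2880 - 162\right) \frac{1}{40717} = 2718 \cdot \frac{1}{40717} = \frac{2718}{40717}$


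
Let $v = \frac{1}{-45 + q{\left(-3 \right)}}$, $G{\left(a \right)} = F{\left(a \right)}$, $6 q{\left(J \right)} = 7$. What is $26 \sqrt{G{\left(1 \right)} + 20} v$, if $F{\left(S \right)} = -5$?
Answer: $- \frac{156 \sqrt{15}}{263} \approx -2.2973$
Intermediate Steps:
$q{\left(J \right)} = \frac{7}{6}$ ($q{\left(J \right)} = \frac{1}{6} \cdot 7 = \frac{7}{6}$)
$G{\left(a \right)} = -5$
$v = - \frac{6}{263}$ ($v = \frac{1}{-45 + \frac{7}{6}} = \frac{1}{- \frac{263}{6}} = - \frac{6}{263} \approx -0.022814$)
$26 \sqrt{G{\left(1 \right)} + 20} v = 26 \sqrt{-5 + 20} \left(- \frac{6}{263}\right) = 26 \sqrt{15} \left(- \frac{6}{263}\right) = - \frac{156 \sqrt{15}}{263}$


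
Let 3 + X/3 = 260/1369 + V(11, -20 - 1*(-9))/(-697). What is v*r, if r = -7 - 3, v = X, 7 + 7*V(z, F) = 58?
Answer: 33245880/392903 ≈ 84.616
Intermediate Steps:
V(z, F) = 51/7 (V(z, F) = -1 + (1/7)*58 = -1 + 58/7 = 51/7)
X = -3324588/392903 (X = -9 + 3*(260/1369 + (51/7)/(-697)) = -9 + 3*(260*(1/1369) + (51/7)*(-1/697)) = -9 + 3*(260/1369 - 3/287) = -9 + 3*(70513/392903) = -9 + 211539/392903 = -3324588/392903 ≈ -8.4616)
v = -3324588/392903 ≈ -8.4616
r = -10
v*r = -3324588/392903*(-10) = 33245880/392903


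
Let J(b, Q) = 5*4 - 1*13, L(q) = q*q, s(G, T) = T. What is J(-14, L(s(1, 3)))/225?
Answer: 7/225 ≈ 0.031111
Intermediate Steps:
L(q) = q²
J(b, Q) = 7 (J(b, Q) = 20 - 13 = 7)
J(-14, L(s(1, 3)))/225 = 7/225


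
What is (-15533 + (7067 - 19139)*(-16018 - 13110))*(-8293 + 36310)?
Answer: 9851272624611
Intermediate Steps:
(-15533 + (7067 - 19139)*(-16018 - 13110))*(-8293 + 36310) = (-15533 - 12072*(-29128))*28017 = (-15533 + 351633216)*28017 = 351617683*28017 = 9851272624611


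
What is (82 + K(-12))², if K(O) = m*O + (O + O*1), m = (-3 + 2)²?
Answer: 2116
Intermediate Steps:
m = 1 (m = (-1)² = 1)
K(O) = 3*O (K(O) = 1*O + (O + O*1) = O + (O + O) = O + 2*O = 3*O)
(82 + K(-12))² = (82 + 3*(-12))² = (82 - 36)² = 46² = 2116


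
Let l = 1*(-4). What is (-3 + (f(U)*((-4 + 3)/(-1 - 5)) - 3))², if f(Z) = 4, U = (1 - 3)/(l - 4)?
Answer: 256/9 ≈ 28.444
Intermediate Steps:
l = -4
U = ¼ (U = (1 - 3)/(-4 - 4) = -2/(-8) = -2*(-⅛) = ¼ ≈ 0.25000)
(-3 + (f(U)*((-4 + 3)/(-1 - 5)) - 3))² = (-3 + (4*((-4 + 3)/(-1 - 5)) - 3))² = (-3 + (4*(-1/(-6)) - 3))² = (-3 + (4*(-1*(-⅙)) - 3))² = (-3 + (4*(⅙) - 3))² = (-3 + (⅔ - 3))² = (-3 - 7/3)² = (-16/3)² = 256/9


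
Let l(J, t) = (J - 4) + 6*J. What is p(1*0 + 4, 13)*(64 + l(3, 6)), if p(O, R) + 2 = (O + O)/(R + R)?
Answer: -1782/13 ≈ -137.08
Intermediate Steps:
p(O, R) = -2 + O/R (p(O, R) = -2 + (O + O)/(R + R) = -2 + (2*O)/((2*R)) = -2 + (2*O)*(1/(2*R)) = -2 + O/R)
l(J, t) = -4 + 7*J (l(J, t) = (-4 + J) + 6*J = -4 + 7*J)
p(1*0 + 4, 13)*(64 + l(3, 6)) = (-2 + (1*0 + 4)/13)*(64 + (-4 + 7*3)) = (-2 + (0 + 4)*(1/13))*(64 + (-4 + 21)) = (-2 + 4*(1/13))*(64 + 17) = (-2 + 4/13)*81 = -22/13*81 = -1782/13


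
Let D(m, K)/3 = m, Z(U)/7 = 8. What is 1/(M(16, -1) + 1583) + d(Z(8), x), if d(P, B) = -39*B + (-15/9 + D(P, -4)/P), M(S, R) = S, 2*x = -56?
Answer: 582747/533 ≈ 1093.3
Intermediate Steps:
x = -28 (x = (½)*(-56) = -28)
Z(U) = 56 (Z(U) = 7*8 = 56)
D(m, K) = 3*m
d(P, B) = 4/3 - 39*B (d(P, B) = -39*B + (-15/9 + (3*P)/P) = -39*B + (-15*⅑ + 3) = -39*B + (-5/3 + 3) = -39*B + 4/3 = 4/3 - 39*B)
1/(M(16, -1) + 1583) + d(Z(8), x) = 1/(16 + 1583) + (4/3 - 39*(-28)) = 1/1599 + (4/3 + 1092) = 1/1599 + 3280/3 = 582747/533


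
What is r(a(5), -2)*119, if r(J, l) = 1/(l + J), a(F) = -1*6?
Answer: -119/8 ≈ -14.875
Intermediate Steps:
a(F) = -6
r(J, l) = 1/(J + l)
r(a(5), -2)*119 = 119/(-6 - 2) = 119/(-8) = -⅛*119 = -119/8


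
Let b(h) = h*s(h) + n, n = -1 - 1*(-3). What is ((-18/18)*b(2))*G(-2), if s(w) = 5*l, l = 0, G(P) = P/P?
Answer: -2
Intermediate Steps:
G(P) = 1
n = 2 (n = -1 + 3 = 2)
s(w) = 0 (s(w) = 5*0 = 0)
b(h) = 2 (b(h) = h*0 + 2 = 0 + 2 = 2)
((-18/18)*b(2))*G(-2) = (-18/18*2)*1 = (-18*1/18*2)*1 = -1*2*1 = -2*1 = -2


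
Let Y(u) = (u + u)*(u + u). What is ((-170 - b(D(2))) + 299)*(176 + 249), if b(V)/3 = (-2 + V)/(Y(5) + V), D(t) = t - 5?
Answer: 5324400/97 ≈ 54891.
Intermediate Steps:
Y(u) = 4*u**2 (Y(u) = (2*u)*(2*u) = 4*u**2)
D(t) = -5 + t
b(V) = 3*(-2 + V)/(100 + V) (b(V) = 3*((-2 + V)/(4*5**2 + V)) = 3*((-2 + V)/(4*25 + V)) = 3*((-2 + V)/(100 + V)) = 3*(-2 + V)/(100 + V))
((-170 - b(D(2))) + 299)*(176 + 249) = ((-170 - 3*(-2 + (-5 + 2))/(100 + (-5 + 2))) + 299)*(176 + 249) = ((-170 - 3*(-2 - 3)/(100 - 3)) + 299)*425 = ((-170 - 3*(-5)/97) + 299)*425 = ((-170 - 1*(-15/97)) + 299)*425 = ((-170 + 15/97) + 299)*425 = (-16475/97 + 299)*425 = (12528/97)*425 = 5324400/97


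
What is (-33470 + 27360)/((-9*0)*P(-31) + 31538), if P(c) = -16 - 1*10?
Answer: -235/1213 ≈ -0.19373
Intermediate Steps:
P(c) = -26 (P(c) = -16 - 10 = -26)
(-33470 + 27360)/((-9*0)*P(-31) + 31538) = (-33470 + 27360)/(-9*0*(-26) + 31538) = -6110/(0*(-26) + 31538) = -6110/(0 + 31538) = -6110/31538 = -6110*1/31538 = -235/1213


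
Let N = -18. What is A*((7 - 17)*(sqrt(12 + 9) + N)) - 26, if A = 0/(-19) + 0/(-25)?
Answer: -26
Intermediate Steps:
A = 0 (A = 0*(-1/19) + 0*(-1/25) = 0 + 0 = 0)
A*((7 - 17)*(sqrt(12 + 9) + N)) - 26 = 0*((7 - 17)*(sqrt(12 + 9) - 18)) - 26 = 0*(-10*(sqrt(21) - 18)) - 26 = 0*(-10*(-18 + sqrt(21))) - 26 = 0*(180 - 10*sqrt(21)) - 26 = 0 - 26 = -26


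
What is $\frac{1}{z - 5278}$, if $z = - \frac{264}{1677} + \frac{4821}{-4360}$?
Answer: $- \frac{2437240}{12866831339} \approx -0.00018942$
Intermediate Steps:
$z = - \frac{3078619}{2437240}$ ($z = \left(-264\right) \frac{1}{1677} + 4821 \left(- \frac{1}{4360}\right) = - \frac{88}{559} - \frac{4821}{4360} = - \frac{3078619}{2437240} \approx -1.2632$)
$\frac{1}{z - 5278} = \frac{1}{- \frac{3078619}{2437240} - 5278} = \frac{1}{- \frac{12866831339}{2437240}} = - \frac{2437240}{12866831339}$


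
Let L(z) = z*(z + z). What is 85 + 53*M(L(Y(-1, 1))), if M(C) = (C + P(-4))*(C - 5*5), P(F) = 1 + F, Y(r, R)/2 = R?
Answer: -4420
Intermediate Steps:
Y(r, R) = 2*R
L(z) = 2*z² (L(z) = z*(2*z) = 2*z²)
M(C) = (-25 + C)*(-3 + C) (M(C) = (C + (1 - 4))*(C - 5*5) = (C - 3)*(C - 25) = (-3 + C)*(-25 + C) = (-25 + C)*(-3 + C))
85 + 53*M(L(Y(-1, 1))) = 85 + 53*(75 + (2*(2*1)²)² - 56*(2*1)²) = 85 + 53*(75 + (2*2²)² - 56*2²) = 85 + 53*(75 + (2*4)² - 56*4) = 85 + 53*(75 + 8² - 28*8) = 85 + 53*(75 + 64 - 224) = 85 + 53*(-85) = 85 - 4505 = -4420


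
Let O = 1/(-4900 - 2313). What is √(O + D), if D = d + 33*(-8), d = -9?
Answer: 5*I*√568139158/7213 ≈ 16.523*I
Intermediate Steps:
D = -273 (D = -9 + 33*(-8) = -9 - 264 = -273)
O = -1/7213 (O = 1/(-7213) = -1/7213 ≈ -0.00013864)
√(O + D) = √(-1/7213 - 273) = √(-1969150/7213) = 5*I*√568139158/7213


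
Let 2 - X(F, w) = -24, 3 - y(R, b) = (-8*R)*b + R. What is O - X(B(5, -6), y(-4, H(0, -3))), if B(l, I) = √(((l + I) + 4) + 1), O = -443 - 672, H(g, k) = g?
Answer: -1141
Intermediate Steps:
O = -1115
y(R, b) = 3 - R + 8*R*b (y(R, b) = 3 - ((-8*R)*b + R) = 3 - (-8*R*b + R) = 3 - (R - 8*R*b) = 3 + (-R + 8*R*b) = 3 - R + 8*R*b)
B(l, I) = √(5 + I + l) (B(l, I) = √(((I + l) + 4) + 1) = √((4 + I + l) + 1) = √(5 + I + l))
X(F, w) = 26 (X(F, w) = 2 - 1*(-24) = 2 + 24 = 26)
O - X(B(5, -6), y(-4, H(0, -3))) = -1115 - 1*26 = -1115 - 26 = -1141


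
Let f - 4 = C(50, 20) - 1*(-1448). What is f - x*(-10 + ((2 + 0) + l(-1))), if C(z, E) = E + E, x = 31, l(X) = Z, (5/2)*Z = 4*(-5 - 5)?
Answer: 2236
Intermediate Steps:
Z = -16 (Z = 2*(4*(-5 - 5))/5 = 2*(4*(-10))/5 = (⅖)*(-40) = -16)
l(X) = -16
C(z, E) = 2*E
f = 1492 (f = 4 + (2*20 - 1*(-1448)) = 4 + (40 + 1448) = 4 + 1488 = 1492)
f - x*(-10 + ((2 + 0) + l(-1))) = 1492 - 31*(-10 + ((2 + 0) - 16)) = 1492 - 31*(-10 + (2 - 16)) = 1492 - 31*(-10 - 14) = 1492 - 31*(-24) = 1492 - 1*(-744) = 1492 + 744 = 2236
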